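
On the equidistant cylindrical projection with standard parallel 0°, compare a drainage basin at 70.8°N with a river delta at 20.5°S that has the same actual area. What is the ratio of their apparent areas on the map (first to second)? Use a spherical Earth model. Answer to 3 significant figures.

2.85

Plate carrée maps x = Rλ, y = Rφ. The meridian scale is h = 1 and the parallel scale is k = 1/cos φ = sec φ.
Areal scale at 70.8°: h·k = 1.000 × 3.041 = 3.041.
Areal scale at 20.5°: h·k = 1.000 × 1.068 = 1.068.
Ratio = 3.041/1.068 ≈ 2.85.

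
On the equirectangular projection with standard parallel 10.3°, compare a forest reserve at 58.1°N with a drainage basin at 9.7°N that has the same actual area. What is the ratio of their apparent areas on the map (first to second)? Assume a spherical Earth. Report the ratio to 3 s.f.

1.87

The equidistant cylindrical projection with φ₀ = 10.3° has h = 1 (meridians true) and k = cos φ₀ / cos φ along parallels.
Areal scale at 58.1°: h·k = 1.000 × 1.862 = 1.862.
Areal scale at 9.7°: h·k = 1.000 × 0.9982 = 0.9982.
Ratio = 1.862/0.9982 ≈ 1.87.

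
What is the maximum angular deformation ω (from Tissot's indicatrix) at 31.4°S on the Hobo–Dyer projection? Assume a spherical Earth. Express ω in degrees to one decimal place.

The Hobo–Dyer projection is cylindrical equal-area with φ₀ = 37.5°. A cylindrical equal-area projection with standard parallel φ₀ has meridian scale h = cos φ / cos φ₀ and parallel scale k = cos φ₀ / cos φ (so areas are preserved, h·k = 1).
At 31.4°: h = 1.076, k = 0.9295; principal scales a = 1.076, b = 0.9295.
sin(ω/2) = (a − b)/(a + b) = 0.1464/2.005 = 0.07301, so ω = 2 arcsin(0.07301) ≈ 8.4°.

8.4°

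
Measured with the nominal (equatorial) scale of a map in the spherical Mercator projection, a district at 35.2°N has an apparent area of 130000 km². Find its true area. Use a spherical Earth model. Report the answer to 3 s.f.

For Mercator, h = k = sec φ (a conformal cylindrical projection has a single point scale, 1/cos φ).
Areal scale = k² = sec²φ = 1/cos²(35.2°) = 1/0.8171² = 1.498.
True area = apparent / (areal scale) = 130000 / 1.498 ≈ 86800 km².

86800 km²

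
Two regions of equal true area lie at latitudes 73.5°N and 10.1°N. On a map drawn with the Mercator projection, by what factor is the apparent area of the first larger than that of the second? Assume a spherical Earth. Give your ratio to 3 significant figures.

On Mercator, area is exaggerated by sec²φ = 1/cos²φ.
At 73.5°: sec²(73.5°) = 1/0.2840² = 12.40.
At 10.1°: sec²(10.1°) = 1/0.9845² = 1.032.
Ratio = 12.40/1.032 = cos²(10.1°)/cos²(73.5°) ≈ 12.0.

12.0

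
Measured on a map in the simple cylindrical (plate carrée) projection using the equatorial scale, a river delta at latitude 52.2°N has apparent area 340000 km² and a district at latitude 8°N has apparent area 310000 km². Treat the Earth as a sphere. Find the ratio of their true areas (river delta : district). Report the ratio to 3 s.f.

0.679

Plate carrée has h = 1 and k = sec φ, giving areal scale sec φ; true area = (apparent area) · cos φ.
True area of river delta: 340000 × cos(52.2°) = 340000 × 0.6129 = 208400 km².
True area of district: 310000 × cos(8°) = 310000 × 0.9903 = 307000 km².
Ratio = 208400 / 307000 ≈ 0.679.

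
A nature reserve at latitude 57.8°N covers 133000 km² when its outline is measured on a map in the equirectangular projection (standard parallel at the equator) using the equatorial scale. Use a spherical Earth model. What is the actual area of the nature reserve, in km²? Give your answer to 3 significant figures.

70900 km²

In the plate carrée (x = Rλ, y = Rφ), meridians are true-scale (h = 1) and parallels are stretched by k = sec φ.
Areal scale = h·k = 1 × sec φ; at 57.8°, h = 1.000, k = 1.877, so h·k = 1.877.
True area = apparent / (areal scale) = 133000 / 1.877 ≈ 70900 km².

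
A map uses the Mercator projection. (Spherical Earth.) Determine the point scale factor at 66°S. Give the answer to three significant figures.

2.46

For Mercator, h = k = sec φ (a conformal cylindrical projection has a single point scale, 1/cos φ).
k = 1/cos 66° = 1/0.4067 = 2.459.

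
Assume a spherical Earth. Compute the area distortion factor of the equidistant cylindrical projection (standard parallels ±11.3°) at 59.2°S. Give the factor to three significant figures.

1.92

The equidistant cylindrical projection with φ₀ = 11.3° has h = 1 (meridians true) and k = cos φ₀ / cos φ along parallels.
Areal scale = h·k = 1 × cos φ₀ / cos φ; at 59.2°, h = 1.000, k = 1.915, so h·k = 1.915.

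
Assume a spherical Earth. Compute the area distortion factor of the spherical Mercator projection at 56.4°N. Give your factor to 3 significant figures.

The Mercator projection is conformal; its linear scale factor is the same in every direction and equals sec φ = 1/cos φ.
Areal scale = k² = sec²φ = 1/cos²(56.4°) = 1/0.5534² = 3.265.

3.27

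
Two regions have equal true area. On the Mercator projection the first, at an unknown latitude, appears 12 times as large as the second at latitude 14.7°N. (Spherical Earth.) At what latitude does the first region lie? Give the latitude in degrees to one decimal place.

For equal true areas on Mercator, apparent areas scale as sec²φ, so the ratio is cos²φ₂ / cos²φ₁.
cos²φ₂ / cos²φ₁ = 12  ⇒  cos φ₁ = cos 14.7° / √12 = 0.9673/3.464 = 0.2792.
φ₁ = arccos(0.2792) ≈ 73.8°.

73.8°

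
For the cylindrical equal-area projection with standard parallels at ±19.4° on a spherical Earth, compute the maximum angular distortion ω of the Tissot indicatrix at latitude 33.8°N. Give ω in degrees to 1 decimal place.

14.5°

Cylindrical equal-area (φ₀ = 19.4°): h = cos φ / cos 19.4° along meridians, k = cos 19.4° / cos φ along parallels; h·k = 1.
At 33.8°: h = 0.8810, k = 1.135; principal scales a = 1.135, b = 0.8810.
sin(ω/2) = (a − b)/(a + b) = 0.2541/2.016 = 0.1260, so ω = 2 arcsin(0.1260) ≈ 14.5°.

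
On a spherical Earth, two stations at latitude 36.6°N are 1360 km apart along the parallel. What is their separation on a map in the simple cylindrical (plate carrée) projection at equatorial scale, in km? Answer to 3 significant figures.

For the equirectangular projection with φ₀ = 0 (plate carrée), h = 1 along meridians and k = sec φ along parallels.
Along the parallel, k = sec 36.6° = 1/0.8028 = 1.246.
Map distance = 1360 × 1.246 ≈ 1690 km.

1690 km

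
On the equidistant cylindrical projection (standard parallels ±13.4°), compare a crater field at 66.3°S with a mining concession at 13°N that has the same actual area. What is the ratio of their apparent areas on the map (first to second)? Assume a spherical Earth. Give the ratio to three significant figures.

With standard parallel φ₀ = 13.4°, the equirectangular projection gives x = Rλ cos φ₀, y = Rφ, so h = 1 and k = cos 13.4° / cos φ.
Areal scale at 66.3°: h·k = 1.000 × 2.420 = 2.420.
Areal scale at 13°: h·k = 1.000 × 0.9984 = 0.9984.
Ratio = 2.420/0.9984 ≈ 2.42.

2.42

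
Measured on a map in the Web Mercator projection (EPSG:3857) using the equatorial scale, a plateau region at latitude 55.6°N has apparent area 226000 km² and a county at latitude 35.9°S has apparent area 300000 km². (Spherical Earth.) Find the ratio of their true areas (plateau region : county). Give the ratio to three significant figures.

Mercator's areal exaggeration is sec²φ; hence true area = (apparent area) · cos²φ.
True area of plateau region: 226000 × cos²(55.6°) = 226000 × 0.3192 = 72140 km².
True area of county: 300000 × cos²(35.9°) = 300000 × 0.6562 = 196900 km².
Ratio = 72140 / 196900 ≈ 0.366.

0.366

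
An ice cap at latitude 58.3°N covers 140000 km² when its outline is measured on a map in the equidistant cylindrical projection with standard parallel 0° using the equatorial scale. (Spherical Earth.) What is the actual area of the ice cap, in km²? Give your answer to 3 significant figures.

73600 km²

In the plate carrée (x = Rλ, y = Rφ), meridians are true-scale (h = 1) and parallels are stretched by k = sec φ.
Areal scale = h·k = 1 × sec φ; at 58.3°, h = 1.000, k = 1.903, so h·k = 1.903.
True area = apparent / (areal scale) = 140000 / 1.903 ≈ 73600 km².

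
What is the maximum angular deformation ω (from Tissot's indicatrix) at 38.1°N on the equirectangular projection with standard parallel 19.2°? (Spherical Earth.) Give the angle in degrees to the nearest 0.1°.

With standard parallel φ₀ = 19.2°, the equirectangular projection gives x = Rλ cos φ₀, y = Rφ, so h = 1 and k = cos 19.2° / cos φ.
At 38.1°: h = 1.000, k = 1.200; principal scales a = 1.200, b = 1.000.
sin(ω/2) = (a − b)/(a + b) = 0.2001/2.200 = 0.09094, so ω = 2 arcsin(0.09094) ≈ 10.4°.

10.4°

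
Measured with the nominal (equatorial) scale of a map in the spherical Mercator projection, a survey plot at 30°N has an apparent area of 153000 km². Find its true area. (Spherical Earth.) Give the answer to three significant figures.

Mercator is conformal, so the point scale is isotropic: h = k = sec φ = 1/cos φ.
Areal scale = k² = sec²φ = 1/cos²(30°) = 1/0.8660² = 1.333.
True area = apparent / (areal scale) = 153000 / 1.333 ≈ 115000 km².

115000 km²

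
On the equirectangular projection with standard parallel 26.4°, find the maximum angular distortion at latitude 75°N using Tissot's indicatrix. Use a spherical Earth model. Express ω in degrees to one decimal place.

67.0°

The equidistant cylindrical projection with φ₀ = 26.4° has h = 1 (meridians true) and k = cos φ₀ / cos φ along parallels.
At 75°: h = 1.000, k = 3.461; principal scales a = 3.461, b = 1.000.
sin(ω/2) = (a − b)/(a + b) = 2.461/4.461 = 0.5516, so ω = 2 arcsin(0.5516) ≈ 67.0°.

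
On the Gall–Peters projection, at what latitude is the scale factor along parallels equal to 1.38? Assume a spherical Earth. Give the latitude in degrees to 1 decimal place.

59.2°

The Gall–Peters projection is cylindrical equal-area with φ₀ = 45°. A cylindrical equal-area projection with standard parallel φ₀ has meridian scale h = cos φ / cos φ₀ and parallel scale k = cos φ₀ / cos φ (so areas are preserved, h·k = 1).
k = cos φ₀ / cos φ = 1.38  ⇒  cos φ = cos 45° / 1.38 = 0.5124.
φ = arccos(0.5124) ≈ 59.2°.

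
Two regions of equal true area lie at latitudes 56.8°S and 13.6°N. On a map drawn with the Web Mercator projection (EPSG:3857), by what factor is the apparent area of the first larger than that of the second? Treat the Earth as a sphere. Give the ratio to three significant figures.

On Mercator, area is exaggerated by sec²φ = 1/cos²φ.
At 56.8°: sec²(56.8°) = 1/0.5476² = 3.335.
At 13.6°: sec²(13.6°) = 1/0.9720² = 1.059.
Ratio = 3.335/1.059 = cos²(13.6°)/cos²(56.8°) ≈ 3.15.

3.15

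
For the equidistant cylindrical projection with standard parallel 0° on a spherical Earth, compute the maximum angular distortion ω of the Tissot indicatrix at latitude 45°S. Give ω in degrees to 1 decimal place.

19.8°

Plate carrée maps x = Rλ, y = Rφ. The meridian scale is h = 1 and the parallel scale is k = 1/cos φ = sec φ.
At 45°: h = 1.000, k = 1.414; principal scales a = 1.414, b = 1.000.
sin(ω/2) = (a − b)/(a + b) = 0.4142/2.414 = 0.1716, so ω = 2 arcsin(0.1716) ≈ 19.8°.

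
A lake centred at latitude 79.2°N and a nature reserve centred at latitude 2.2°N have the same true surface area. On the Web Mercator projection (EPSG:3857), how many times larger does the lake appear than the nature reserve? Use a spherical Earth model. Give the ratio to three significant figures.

28.4

Mercator areal scale is sec²φ.
At 79.2°: sec²(79.2°) = 1/0.1874² = 28.48.
At 2.2°: sec²(2.2°) = 1/0.9993² = 1.001.
Ratio = 28.48/1.001 = cos²(2.2°)/cos²(79.2°) ≈ 28.4.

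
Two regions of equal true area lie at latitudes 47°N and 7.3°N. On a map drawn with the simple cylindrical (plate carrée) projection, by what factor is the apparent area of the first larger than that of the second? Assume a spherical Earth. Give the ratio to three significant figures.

1.45

For the equirectangular projection with φ₀ = 0 (plate carrée), h = 1 along meridians and k = sec φ along parallels.
Areal scale at 47°: h·k = 1.000 × 1.466 = 1.466.
Areal scale at 7.3°: h·k = 1.000 × 1.008 = 1.008.
Ratio = 1.466/1.008 ≈ 1.45.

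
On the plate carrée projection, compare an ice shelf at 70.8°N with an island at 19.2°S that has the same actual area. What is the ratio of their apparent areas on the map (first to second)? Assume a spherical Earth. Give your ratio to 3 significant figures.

2.87

In the plate carrée (x = Rλ, y = Rφ), meridians are true-scale (h = 1) and parallels are stretched by k = sec φ.
Areal scale at 70.8°: h·k = 1.000 × 3.041 = 3.041.
Areal scale at 19.2°: h·k = 1.000 × 1.059 = 1.059.
Ratio = 3.041/1.059 ≈ 2.87.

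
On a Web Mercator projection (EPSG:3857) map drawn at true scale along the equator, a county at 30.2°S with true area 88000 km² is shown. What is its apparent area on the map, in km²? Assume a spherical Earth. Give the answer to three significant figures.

The Mercator projection is conformal; its linear scale factor is the same in every direction and equals sec φ = 1/cos φ.
Areal scale = k² = sec²φ = 1/cos²(30.2°) = 1/0.8643² = 1.339.
Apparent area = 88000 × 1.339 ≈ 118000 km².

118000 km²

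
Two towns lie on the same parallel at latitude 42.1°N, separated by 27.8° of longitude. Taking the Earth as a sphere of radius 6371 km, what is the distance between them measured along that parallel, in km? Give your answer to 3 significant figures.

Arc length along a parallel = R cos φ · Δλ (with Δλ in radians).
= 6371 × cos 42.1° × (27.8° × π/180) = 6371 × 0.7420 × 0.4852 ≈ 2290 km.

2290 km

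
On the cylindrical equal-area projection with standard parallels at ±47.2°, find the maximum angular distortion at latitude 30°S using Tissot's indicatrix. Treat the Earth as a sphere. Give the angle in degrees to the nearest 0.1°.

For cylindrical equal-area with standard parallel φ₀, h = cos φ / cos φ₀ and k = cos φ₀ / cos φ, so h·k = 1.
At 30°: h = 1.275, k = 0.7846; principal scales a = 1.275, b = 0.7846.
sin(ω/2) = (a − b)/(a + b) = 0.4901/2.059 = 0.2380, so ω = 2 arcsin(0.2380) ≈ 27.5°.

27.5°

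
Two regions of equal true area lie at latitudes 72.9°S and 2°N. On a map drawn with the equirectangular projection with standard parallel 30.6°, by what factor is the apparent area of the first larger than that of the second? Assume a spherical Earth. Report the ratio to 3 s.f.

The equidistant cylindrical projection with φ₀ = 30.6° has h = 1 (meridians true) and k = cos φ₀ / cos φ along parallels.
Areal scale at 72.9°: h·k = 1.000 × 2.927 = 2.927.
Areal scale at 2°: h·k = 1.000 × 0.8613 = 0.8613.
Ratio = 2.927/0.8613 ≈ 3.40.

3.40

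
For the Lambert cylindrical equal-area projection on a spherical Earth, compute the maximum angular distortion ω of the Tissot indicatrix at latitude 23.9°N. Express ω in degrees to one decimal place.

The Lambert cylindrical equal-area projection is the cylindrical equal-area projection with its standard parallel at the equator (φ₀ = 0). Cylindrical equal-area (φ₀ = 0°): h = cos φ / cos 0° along meridians, k = cos 0° / cos φ along parallels; h·k = 1.
At 23.9°: h = 0.9143, k = 1.094; principal scales a = 1.094, b = 0.9143.
sin(ω/2) = (a − b)/(a + b) = 0.1795/2.008 = 0.08941, so ω = 2 arcsin(0.08941) ≈ 10.3°.

10.3°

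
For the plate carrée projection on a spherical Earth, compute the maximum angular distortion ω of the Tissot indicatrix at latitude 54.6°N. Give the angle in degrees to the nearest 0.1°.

Plate carrée maps x = Rλ, y = Rφ. The meridian scale is h = 1 and the parallel scale is k = 1/cos φ = sec φ.
At 54.6°: h = 1.000, k = 1.726; principal scales a = 1.726, b = 1.000.
sin(ω/2) = (a − b)/(a + b) = 0.7263/2.726 = 0.2664, so ω = 2 arcsin(0.2664) ≈ 30.9°.

30.9°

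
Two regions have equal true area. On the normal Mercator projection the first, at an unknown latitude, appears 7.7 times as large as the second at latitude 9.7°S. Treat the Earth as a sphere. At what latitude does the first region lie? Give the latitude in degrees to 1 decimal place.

For equal true areas on Mercator, apparent areas scale as sec²φ, so the ratio is cos²φ₂ / cos²φ₁.
cos²φ₂ / cos²φ₁ = 7.7  ⇒  cos φ₁ = cos 9.7° / √7.7 = 0.9857/2.775 = 0.3552.
φ₁ = arccos(0.3552) ≈ 69.2°.

69.2°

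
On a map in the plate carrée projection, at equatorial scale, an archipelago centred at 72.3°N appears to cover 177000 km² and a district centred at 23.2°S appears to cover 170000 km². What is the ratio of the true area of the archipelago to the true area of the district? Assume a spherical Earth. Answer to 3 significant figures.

Plate carrée has h = 1 and k = sec φ, giving areal scale sec φ; true area = (apparent area) · cos φ.
True area of archipelago: 177000 × cos(72.3°) = 177000 × 0.3040 = 53810 km².
True area of district: 170000 × cos(23.2°) = 170000 × 0.9191 = 156300 km².
Ratio = 53810 / 156300 ≈ 0.344.

0.344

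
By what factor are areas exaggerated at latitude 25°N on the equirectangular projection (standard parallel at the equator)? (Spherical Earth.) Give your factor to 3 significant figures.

Plate carrée maps x = Rλ, y = Rφ. The meridian scale is h = 1 and the parallel scale is k = 1/cos φ = sec φ.
Areal scale = h·k = 1 × sec φ; at 25°, h = 1.000, k = 1.103, so h·k = 1.103.

1.10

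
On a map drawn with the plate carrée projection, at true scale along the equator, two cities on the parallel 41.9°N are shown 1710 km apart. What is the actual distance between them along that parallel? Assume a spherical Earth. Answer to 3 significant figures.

1270 km

Plate carrée maps x = Rλ, y = Rφ. The meridian scale is h = 1 and the parallel scale is k = 1/cos φ = sec φ.
Along the parallel at 41.9°, map distances are exaggerated by k = sec 41.9° = 1.344.
True distance = 1710 / 1.344 = 1710 × cos 41.9° ≈ 1270 km.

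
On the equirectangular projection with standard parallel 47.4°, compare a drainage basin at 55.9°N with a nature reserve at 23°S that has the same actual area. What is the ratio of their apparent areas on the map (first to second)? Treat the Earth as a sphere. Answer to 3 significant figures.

1.64

With standard parallel φ₀ = 47.4°, the equirectangular projection gives x = Rλ cos φ₀, y = Rφ, so h = 1 and k = cos 47.4° / cos φ.
Areal scale at 55.9°: h·k = 1.000 × 1.207 = 1.207.
Areal scale at 23°: h·k = 1.000 × 0.7353 = 0.7353.
Ratio = 1.207/0.7353 ≈ 1.64.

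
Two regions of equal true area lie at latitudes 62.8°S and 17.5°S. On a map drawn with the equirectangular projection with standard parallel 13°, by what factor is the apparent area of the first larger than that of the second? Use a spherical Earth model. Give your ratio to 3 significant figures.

With standard parallel φ₀ = 13°, the equirectangular projection gives x = Rλ cos φ₀, y = Rφ, so h = 1 and k = cos 13° / cos φ.
Areal scale at 62.8°: h·k = 1.000 × 2.132 = 2.132.
Areal scale at 17.5°: h·k = 1.000 × 1.022 = 1.022.
Ratio = 2.132/1.022 ≈ 2.09.

2.09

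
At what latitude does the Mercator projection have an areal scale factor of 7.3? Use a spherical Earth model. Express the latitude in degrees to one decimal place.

Mercator areal scale is sec²φ.
sec²φ = 7.3  ⇒  cos²φ = 0.1370  ⇒  cos φ = 0.3701.
φ = arccos(0.3701) ≈ 68.3°.

68.3°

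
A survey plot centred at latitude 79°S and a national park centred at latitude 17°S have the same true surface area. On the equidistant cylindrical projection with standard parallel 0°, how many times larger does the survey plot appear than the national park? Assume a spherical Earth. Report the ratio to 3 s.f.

5.01

In the plate carrée (x = Rλ, y = Rφ), meridians are true-scale (h = 1) and parallels are stretched by k = sec φ.
Areal scale at 79°: h·k = 1.000 × 5.241 = 5.241.
Areal scale at 17°: h·k = 1.000 × 1.046 = 1.046.
Ratio = 5.241/1.046 ≈ 5.01.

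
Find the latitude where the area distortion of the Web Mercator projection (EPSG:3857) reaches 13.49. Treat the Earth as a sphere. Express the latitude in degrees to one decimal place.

Mercator areal scale is sec²φ.
sec²φ = 13.49  ⇒  cos²φ = 0.07413  ⇒  cos φ = 0.2723.
φ = arccos(0.2723) ≈ 74.2°.

74.2°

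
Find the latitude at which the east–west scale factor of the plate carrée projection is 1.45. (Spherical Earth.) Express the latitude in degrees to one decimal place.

Plate carrée: h = 1, k = sec φ along parallels.
sec φ = 1.45  ⇒  cos φ = 0.6897  ⇒  φ ≈ 46.4°.

46.4°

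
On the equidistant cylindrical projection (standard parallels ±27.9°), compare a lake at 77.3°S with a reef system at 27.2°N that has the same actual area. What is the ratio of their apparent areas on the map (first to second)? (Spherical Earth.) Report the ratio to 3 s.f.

In the equirectangular projection with standard parallel φ₀ = 27.9° (x = Rλ cos φ₀, y = Rφ), meridians are true-scale (h = 1) and the parallel scale is k = cos φ₀ / cos φ.
Areal scale at 77.3°: h·k = 1.000 × 4.020 = 4.020.
Areal scale at 27.2°: h·k = 1.000 × 0.9936 = 0.9936.
Ratio = 4.020/0.9936 ≈ 4.05.

4.05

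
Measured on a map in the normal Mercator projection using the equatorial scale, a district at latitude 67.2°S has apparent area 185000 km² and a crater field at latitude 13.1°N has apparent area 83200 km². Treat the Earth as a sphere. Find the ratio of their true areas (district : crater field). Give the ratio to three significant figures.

0.352

Since Mercator area scale is 1/cos²φ, the true area equals the apparent area multiplied by cos²φ.
True area of district: 185000 × cos²(67.2°) = 185000 × 0.1502 = 27780 km².
True area of crater field: 83200 × cos²(13.1°) = 83200 × 0.9486 = 78930 km².
Ratio = 27780 / 78930 ≈ 0.352.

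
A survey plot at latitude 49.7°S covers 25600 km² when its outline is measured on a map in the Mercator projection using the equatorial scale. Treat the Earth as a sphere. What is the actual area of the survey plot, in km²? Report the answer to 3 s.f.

10700 km²

For Mercator, h = k = sec φ (a conformal cylindrical projection has a single point scale, 1/cos φ).
Areal scale = k² = sec²φ = 1/cos²(49.7°) = 1/0.6468² = 2.390.
True area = apparent / (areal scale) = 25600 / 2.390 ≈ 10700 km².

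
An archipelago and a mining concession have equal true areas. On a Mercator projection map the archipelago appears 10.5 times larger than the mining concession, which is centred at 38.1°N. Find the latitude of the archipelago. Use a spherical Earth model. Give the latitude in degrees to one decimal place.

On Mercator, (apparent₁)/(apparent₂) = sec²φ₁ / sec²φ₂ when true areas are equal.
cos²φ₂ / cos²φ₁ = 10.5  ⇒  cos φ₁ = cos 38.1° / √10.5 = 0.7869/3.240 = 0.2429.
φ₁ = arccos(0.2429) ≈ 75.9°.

75.9°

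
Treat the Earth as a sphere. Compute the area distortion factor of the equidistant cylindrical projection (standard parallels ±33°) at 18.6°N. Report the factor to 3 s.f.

0.885

With standard parallel φ₀ = 33°, the equirectangular projection gives x = Rλ cos φ₀, y = Rφ, so h = 1 and k = cos 33° / cos φ.
Areal scale = h·k = 1 × cos φ₀ / cos φ; at 18.6°, h = 1.000, k = 0.8849, so h·k = 0.8849.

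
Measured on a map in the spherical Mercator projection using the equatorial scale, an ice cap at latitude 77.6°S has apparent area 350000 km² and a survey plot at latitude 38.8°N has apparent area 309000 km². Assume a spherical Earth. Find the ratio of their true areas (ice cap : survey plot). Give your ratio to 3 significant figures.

On Mercator the areal scale is sec²φ, so true area = apparent × cos²φ.
True area of ice cap: 350000 × cos²(77.6°) = 350000 × 0.04611 = 16140 km².
True area of survey plot: 309000 × cos²(38.8°) = 309000 × 0.6074 = 187700 km².
Ratio = 16140 / 187700 ≈ 0.0860.

0.0860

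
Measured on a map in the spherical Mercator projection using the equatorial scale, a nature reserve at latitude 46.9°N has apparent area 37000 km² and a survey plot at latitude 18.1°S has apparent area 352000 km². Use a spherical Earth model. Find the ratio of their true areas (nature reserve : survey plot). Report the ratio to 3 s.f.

0.0543

Mercator's areal exaggeration is sec²φ; hence true area = (apparent area) · cos²φ.
True area of nature reserve: 37000 × cos²(46.9°) = 37000 × 0.4669 = 17270 km².
True area of survey plot: 352000 × cos²(18.1°) = 352000 × 0.9035 = 318000 km².
Ratio = 17270 / 318000 ≈ 0.0543.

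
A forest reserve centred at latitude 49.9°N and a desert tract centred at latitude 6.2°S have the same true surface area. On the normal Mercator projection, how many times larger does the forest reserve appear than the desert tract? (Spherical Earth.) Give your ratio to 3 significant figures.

On Mercator, area is exaggerated by sec²φ = 1/cos²φ.
At 49.9°: sec²(49.9°) = 1/0.6441² = 2.410.
At 6.2°: sec²(6.2°) = 1/0.9942² = 1.012.
Ratio = 2.410/1.012 = cos²(6.2°)/cos²(49.9°) ≈ 2.38.

2.38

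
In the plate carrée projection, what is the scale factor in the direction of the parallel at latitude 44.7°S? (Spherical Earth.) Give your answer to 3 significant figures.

1.41

For the equirectangular projection with φ₀ = 0 (plate carrée), h = 1 along meridians and k = sec φ along parallels.
k = 1/cos 44.7° = 1/0.7108 = 1.407.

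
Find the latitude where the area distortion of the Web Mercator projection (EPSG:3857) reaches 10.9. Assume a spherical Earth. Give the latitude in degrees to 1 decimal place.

72.4°

Mercator areal scale is sec²φ.
sec²φ = 10.9  ⇒  cos²φ = 0.09174  ⇒  cos φ = 0.3029.
φ = arccos(0.3029) ≈ 72.4°.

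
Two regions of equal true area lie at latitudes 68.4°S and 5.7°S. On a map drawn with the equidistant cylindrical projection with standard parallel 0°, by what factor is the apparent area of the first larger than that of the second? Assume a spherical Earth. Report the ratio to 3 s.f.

2.70

Plate carrée maps x = Rλ, y = Rφ. The meridian scale is h = 1 and the parallel scale is k = 1/cos φ = sec φ.
Areal scale at 68.4°: h·k = 1.000 × 2.716 = 2.716.
Areal scale at 5.7°: h·k = 1.000 × 1.005 = 1.005.
Ratio = 2.716/1.005 ≈ 2.70.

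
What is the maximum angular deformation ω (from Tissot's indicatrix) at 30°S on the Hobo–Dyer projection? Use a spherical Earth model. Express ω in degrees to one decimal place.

10.0°

The Hobo–Dyer projection is cylindrical equal-area with φ₀ = 37.5°. For cylindrical equal-area with standard parallel φ₀, h = cos φ / cos φ₀ and k = cos φ₀ / cos φ, so h·k = 1.
At 30°: h = 1.092, k = 0.9161; principal scales a = 1.092, b = 0.9161.
sin(ω/2) = (a − b)/(a + b) = 0.1755/2.008 = 0.08742, so ω = 2 arcsin(0.08742) ≈ 10.0°.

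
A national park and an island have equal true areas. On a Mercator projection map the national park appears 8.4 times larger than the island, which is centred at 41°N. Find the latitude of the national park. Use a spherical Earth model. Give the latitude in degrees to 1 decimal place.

For equal true areas on Mercator, apparent areas scale as sec²φ, so the ratio is cos²φ₂ / cos²φ₁.
cos²φ₂ / cos²φ₁ = 8.4  ⇒  cos φ₁ = cos 41° / √8.4 = 0.7547/2.898 = 0.2604.
φ₁ = arccos(0.2604) ≈ 74.9°.

74.9°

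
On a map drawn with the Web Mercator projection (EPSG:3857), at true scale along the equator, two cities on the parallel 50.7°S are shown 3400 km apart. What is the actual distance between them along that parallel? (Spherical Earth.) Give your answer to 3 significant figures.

The Mercator projection is conformal; its linear scale factor is the same in every direction and equals sec φ = 1/cos φ.
Along the parallel at 50.7°, map distances are exaggerated by k = sec 50.7° = 1.579.
True distance = 3400 / 1.579 = 3400 × cos 50.7° ≈ 2150 km.

2150 km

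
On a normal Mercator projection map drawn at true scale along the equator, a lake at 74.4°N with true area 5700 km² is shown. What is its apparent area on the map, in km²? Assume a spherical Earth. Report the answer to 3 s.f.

For Mercator, h = k = sec φ (a conformal cylindrical projection has a single point scale, 1/cos φ).
Areal scale = k² = sec²φ = 1/cos²(74.4°) = 1/0.2689² = 13.83.
Apparent area = 5700 × 13.83 ≈ 78800 km².

78800 km²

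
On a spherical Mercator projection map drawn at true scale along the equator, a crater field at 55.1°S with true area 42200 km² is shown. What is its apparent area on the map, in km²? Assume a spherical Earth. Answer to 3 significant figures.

129000 km²

For Mercator, h = k = sec φ (a conformal cylindrical projection has a single point scale, 1/cos φ).
Areal scale = k² = sec²φ = 1/cos²(55.1°) = 1/0.5721² = 3.055.
Apparent area = 42200 × 3.055 ≈ 129000 km².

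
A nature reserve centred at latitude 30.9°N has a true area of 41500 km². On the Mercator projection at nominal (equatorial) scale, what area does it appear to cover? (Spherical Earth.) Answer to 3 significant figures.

For Mercator, h = k = sec φ (a conformal cylindrical projection has a single point scale, 1/cos φ).
Areal scale = k² = sec²φ = 1/cos²(30.9°) = 1/0.8581² = 1.358.
Apparent area = 41500 × 1.358 ≈ 56400 km².

56400 km²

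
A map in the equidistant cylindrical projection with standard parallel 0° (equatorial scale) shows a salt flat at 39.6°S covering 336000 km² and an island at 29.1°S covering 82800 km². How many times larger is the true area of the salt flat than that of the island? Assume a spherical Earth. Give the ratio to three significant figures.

On the plate carrée, areal scale = h·k = 1 × sec φ, so true area = apparent × cos φ.
True area of salt flat: 336000 × cos(39.6°) = 336000 × 0.7705 = 258900 km².
True area of island: 82800 × cos(29.1°) = 82800 × 0.8738 = 72350 km².
Ratio = 258900 / 72350 ≈ 3.58.

3.58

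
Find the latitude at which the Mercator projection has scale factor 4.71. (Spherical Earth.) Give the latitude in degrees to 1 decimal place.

77.7°

Mercator scale is k = sec φ = 1/cos φ.
1/cos φ = 4.71  ⇒  cos φ = 0.2123  ⇒  φ = arccos(0.2123) ≈ 77.7°.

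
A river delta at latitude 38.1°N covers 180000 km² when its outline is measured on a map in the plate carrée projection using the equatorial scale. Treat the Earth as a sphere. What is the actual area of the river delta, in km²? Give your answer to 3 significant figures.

For the equirectangular projection with φ₀ = 0 (plate carrée), h = 1 along meridians and k = sec φ along parallels.
Areal scale = h·k = 1 × sec φ; at 38.1°, h = 1.000, k = 1.271, so h·k = 1.271.
True area = apparent / (areal scale) = 180000 / 1.271 ≈ 142000 km².

142000 km²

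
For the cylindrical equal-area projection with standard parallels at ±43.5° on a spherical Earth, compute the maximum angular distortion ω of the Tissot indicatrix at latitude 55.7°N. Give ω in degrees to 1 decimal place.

28.6°

A cylindrical equal-area projection with standard parallel φ₀ has meridian scale h = cos φ / cos φ₀ and parallel scale k = cos φ₀ / cos φ (so areas are preserved, h·k = 1).
At 55.7°: h = 0.7769, k = 1.287; principal scales a = 1.287, b = 0.7769.
sin(ω/2) = (a − b)/(a + b) = 0.5103/2.064 = 0.2472, so ω = 2 arcsin(0.2472) ≈ 28.6°.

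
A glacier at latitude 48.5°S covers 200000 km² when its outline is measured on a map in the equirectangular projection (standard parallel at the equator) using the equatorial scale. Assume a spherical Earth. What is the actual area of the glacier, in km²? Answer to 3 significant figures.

133000 km²

In the plate carrée (x = Rλ, y = Rφ), meridians are true-scale (h = 1) and parallels are stretched by k = sec φ.
Areal scale = h·k = 1 × sec φ; at 48.5°, h = 1.000, k = 1.509, so h·k = 1.509.
True area = apparent / (areal scale) = 200000 / 1.509 ≈ 133000 km².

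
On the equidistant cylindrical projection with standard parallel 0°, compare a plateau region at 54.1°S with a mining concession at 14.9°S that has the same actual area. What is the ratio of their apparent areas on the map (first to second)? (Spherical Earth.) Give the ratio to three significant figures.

1.65

For the equirectangular projection with φ₀ = 0 (plate carrée), h = 1 along meridians and k = sec φ along parallels.
Areal scale at 54.1°: h·k = 1.000 × 1.705 = 1.705.
Areal scale at 14.9°: h·k = 1.000 × 1.035 = 1.035.
Ratio = 1.705/1.035 ≈ 1.65.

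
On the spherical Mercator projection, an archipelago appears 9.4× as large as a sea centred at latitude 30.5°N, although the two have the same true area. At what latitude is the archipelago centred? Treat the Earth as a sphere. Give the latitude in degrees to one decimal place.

Mercator areal scale is sec²φ, so apparent-area ratio = sec²φ₁ / sec²φ₂ = cos²φ₂ / cos²φ₁.
cos²φ₂ / cos²φ₁ = 9.4  ⇒  cos φ₁ = cos 30.5° / √9.4 = 0.8616/3.066 = 0.2810.
φ₁ = arccos(0.2810) ≈ 73.7°.

73.7°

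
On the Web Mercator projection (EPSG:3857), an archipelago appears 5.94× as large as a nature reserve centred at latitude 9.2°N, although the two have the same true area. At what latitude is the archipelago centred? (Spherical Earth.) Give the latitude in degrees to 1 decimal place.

66.1°

Mercator areal scale is sec²φ, so apparent-area ratio = sec²φ₁ / sec²φ₂ = cos²φ₂ / cos²φ₁.
cos²φ₂ / cos²φ₁ = 5.94  ⇒  cos φ₁ = cos 9.2° / √5.94 = 0.9871/2.437 = 0.4050.
φ₁ = arccos(0.4050) ≈ 66.1°.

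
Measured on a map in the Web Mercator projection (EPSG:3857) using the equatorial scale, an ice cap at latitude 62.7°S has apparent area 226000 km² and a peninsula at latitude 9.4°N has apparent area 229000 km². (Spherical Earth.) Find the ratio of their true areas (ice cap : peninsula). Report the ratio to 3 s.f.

Since Mercator area scale is 1/cos²φ, the true area equals the apparent area multiplied by cos²φ.
True area of ice cap: 226000 × cos²(62.7°) = 226000 × 0.2104 = 47540 km².
True area of peninsula: 229000 × cos²(9.4°) = 229000 × 0.9733 = 222900 km².
Ratio = 47540 / 222900 ≈ 0.213.

0.213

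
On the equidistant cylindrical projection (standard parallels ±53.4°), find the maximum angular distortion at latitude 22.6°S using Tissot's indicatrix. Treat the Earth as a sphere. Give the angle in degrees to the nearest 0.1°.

24.9°

In the equirectangular projection with standard parallel φ₀ = 53.4° (x = Rλ cos φ₀, y = Rφ), meridians are true-scale (h = 1) and the parallel scale is k = cos φ₀ / cos φ.
At 22.6°: h = 1.000, k = 0.6458; principal scales a = 1.000, b = 0.6458.
sin(ω/2) = (a − b)/(a + b) = 0.3542/1.646 = 0.2152, so ω = 2 arcsin(0.2152) ≈ 24.9°.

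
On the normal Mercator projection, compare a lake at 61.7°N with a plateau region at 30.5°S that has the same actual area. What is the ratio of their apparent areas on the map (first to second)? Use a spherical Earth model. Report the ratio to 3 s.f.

On Mercator, area is exaggerated by sec²φ = 1/cos²φ.
At 61.7°: sec²(61.7°) = 1/0.4741² = 4.449.
At 30.5°: sec²(30.5°) = 1/0.8616² = 1.347.
Ratio = 4.449/1.347 = cos²(30.5°)/cos²(61.7°) ≈ 3.30.

3.30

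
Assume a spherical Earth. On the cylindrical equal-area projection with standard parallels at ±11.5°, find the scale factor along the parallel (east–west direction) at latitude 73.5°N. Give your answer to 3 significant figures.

A cylindrical equal-area projection with standard parallel φ₀ has meridian scale h = cos φ / cos φ₀ and parallel scale k = cos φ₀ / cos φ (so areas are preserved, h·k = 1).
k = cos 11.5° / cos 73.5° = 0.9799/0.2840 = 3.450.

3.45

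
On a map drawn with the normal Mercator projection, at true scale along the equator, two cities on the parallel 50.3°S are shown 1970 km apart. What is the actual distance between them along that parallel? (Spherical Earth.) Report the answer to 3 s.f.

The Mercator projection is conformal; its linear scale factor is the same in every direction and equals sec φ = 1/cos φ.
Along the parallel at 50.3°, map distances are exaggerated by k = sec 50.3° = 1.566.
True distance = 1970 / 1.566 = 1970 × cos 50.3° ≈ 1260 km.

1260 km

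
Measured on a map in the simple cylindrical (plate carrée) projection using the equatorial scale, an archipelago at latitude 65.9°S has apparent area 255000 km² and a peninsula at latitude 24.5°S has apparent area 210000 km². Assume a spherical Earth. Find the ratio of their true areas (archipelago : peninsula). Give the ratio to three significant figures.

0.545

On the plate carrée, areal scale = h·k = 1 × sec φ, so true area = apparent × cos φ.
True area of archipelago: 255000 × cos(65.9°) = 255000 × 0.4083 = 104100 km².
True area of peninsula: 210000 × cos(24.5°) = 210000 × 0.9100 = 191100 km².
Ratio = 104100 / 191100 ≈ 0.545.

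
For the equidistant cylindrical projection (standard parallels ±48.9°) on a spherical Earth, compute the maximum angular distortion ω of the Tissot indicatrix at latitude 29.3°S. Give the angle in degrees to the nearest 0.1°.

With standard parallel φ₀ = 48.9°, the equirectangular projection gives x = Rλ cos φ₀, y = Rφ, so h = 1 and k = cos 48.9° / cos φ.
At 29.3°: h = 1.000, k = 0.7538; principal scales a = 1.000, b = 0.7538.
sin(ω/2) = (a − b)/(a + b) = 0.2462/1.754 = 0.1404, so ω = 2 arcsin(0.1404) ≈ 16.1°.

16.1°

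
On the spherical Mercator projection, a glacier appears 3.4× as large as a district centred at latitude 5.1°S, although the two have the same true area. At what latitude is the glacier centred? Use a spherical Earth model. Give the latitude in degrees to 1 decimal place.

On Mercator, (apparent₁)/(apparent₂) = sec²φ₁ / sec²φ₂ when true areas are equal.
cos²φ₂ / cos²φ₁ = 3.4  ⇒  cos φ₁ = cos 5.1° / √3.4 = 0.9960/1.844 = 0.5402.
φ₁ = arccos(0.5402) ≈ 57.3°.

57.3°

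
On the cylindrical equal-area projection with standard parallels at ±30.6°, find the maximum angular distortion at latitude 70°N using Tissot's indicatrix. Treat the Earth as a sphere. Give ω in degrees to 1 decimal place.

93.3°

A cylindrical equal-area projection with standard parallel φ₀ has meridian scale h = cos φ / cos φ₀ and parallel scale k = cos φ₀ / cos φ (so areas are preserved, h·k = 1).
At 70°: h = 0.3974, k = 2.517; principal scales a = 2.517, b = 0.3974.
sin(ω/2) = (a − b)/(a + b) = 2.119/2.914 = 0.7273, so ω = 2 arcsin(0.7273) ≈ 93.3°.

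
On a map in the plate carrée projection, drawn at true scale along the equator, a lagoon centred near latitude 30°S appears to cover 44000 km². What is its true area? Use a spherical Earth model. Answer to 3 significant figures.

In the plate carrée (x = Rλ, y = Rφ), meridians are true-scale (h = 1) and parallels are stretched by k = sec φ.
Areal scale = h·k = 1 × sec φ; at 30°, h = 1.000, k = 1.155, so h·k = 1.155.
True area = apparent / (areal scale) = 44000 / 1.155 ≈ 38100 km².

38100 km²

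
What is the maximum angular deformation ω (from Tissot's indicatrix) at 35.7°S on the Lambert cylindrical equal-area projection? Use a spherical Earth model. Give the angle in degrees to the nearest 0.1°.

23.7°

The Lambert cylindrical equal-area projection is the cylindrical equal-area projection with its standard parallel at the equator (φ₀ = 0). Cylindrical equal-area (φ₀ = 0°): h = cos φ / cos 0° along meridians, k = cos 0° / cos φ along parallels; h·k = 1.
At 35.7°: h = 0.8121, k = 1.231; principal scales a = 1.231, b = 0.8121.
sin(ω/2) = (a − b)/(a + b) = 0.4193/2.043 = 0.2052, so ω = 2 arcsin(0.2052) ≈ 23.7°.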